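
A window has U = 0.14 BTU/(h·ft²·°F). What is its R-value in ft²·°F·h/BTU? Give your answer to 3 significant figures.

7.14 ft²·°F·h/BTU

R = 1/U = 1/0.14 = 7.143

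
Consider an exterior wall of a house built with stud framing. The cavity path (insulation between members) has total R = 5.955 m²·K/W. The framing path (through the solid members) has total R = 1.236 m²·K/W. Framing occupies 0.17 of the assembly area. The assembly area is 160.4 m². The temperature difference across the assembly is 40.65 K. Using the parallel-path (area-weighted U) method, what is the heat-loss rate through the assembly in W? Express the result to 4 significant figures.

1806 W

U_eff = 0.83/5.955 + 0.17/1.236 = 0.13938 + 0.13754 = 0.27692
R_eff = 1/U_eff = 3.6112 m²·K/W
Q = 160.4 × 40.65 / 3.6112 = 1805.6 W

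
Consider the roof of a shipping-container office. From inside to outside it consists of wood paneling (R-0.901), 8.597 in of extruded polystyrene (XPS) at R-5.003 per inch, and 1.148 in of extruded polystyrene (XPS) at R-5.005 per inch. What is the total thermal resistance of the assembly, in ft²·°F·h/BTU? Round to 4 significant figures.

49.66 ft²·°F·h/BTU

8.597 × 5.003 = 43.011
1.148 × 5.005 = 5.7457
R_total = 0.901 + 43.011 + 5.7457 = 49.658 ft²·°F·h/BTU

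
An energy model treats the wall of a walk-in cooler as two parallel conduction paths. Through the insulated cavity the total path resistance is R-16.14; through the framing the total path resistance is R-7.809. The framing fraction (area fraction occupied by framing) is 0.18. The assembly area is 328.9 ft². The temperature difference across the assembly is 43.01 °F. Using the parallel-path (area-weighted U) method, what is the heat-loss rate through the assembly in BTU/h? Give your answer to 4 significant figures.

1045 BTU/h

U_eff = 0.82/16.14 + 0.18/7.809 = 0.050805 + 0.02305 = 0.073856
R_eff = 1/U_eff = 13.54 ft²·°F·h/BTU
Q = 328.9 × 43.01 / 13.54 = 1044.8 BTU/h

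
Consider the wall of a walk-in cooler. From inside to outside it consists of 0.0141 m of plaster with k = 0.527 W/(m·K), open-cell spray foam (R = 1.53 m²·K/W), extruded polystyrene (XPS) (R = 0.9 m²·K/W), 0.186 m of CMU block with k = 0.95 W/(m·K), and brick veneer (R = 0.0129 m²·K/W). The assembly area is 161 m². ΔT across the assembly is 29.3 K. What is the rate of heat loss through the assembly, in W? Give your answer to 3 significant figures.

1770 W

0.0141/0.527 = 0.02676
0.186/0.95 = 0.1958
R_total = 0.02676 + 1.53 + 0.9 + 0.1958 + 0.0129 = 2.665 m²·K/W
Q = A·ΔT/R = 161 × 29.3 / 2.665 = 1770 W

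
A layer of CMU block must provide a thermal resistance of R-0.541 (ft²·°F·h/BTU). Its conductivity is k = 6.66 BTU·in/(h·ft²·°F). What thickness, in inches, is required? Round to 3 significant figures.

3.60 in

L = R × k = 0.541 × 6.66 = 3.603 in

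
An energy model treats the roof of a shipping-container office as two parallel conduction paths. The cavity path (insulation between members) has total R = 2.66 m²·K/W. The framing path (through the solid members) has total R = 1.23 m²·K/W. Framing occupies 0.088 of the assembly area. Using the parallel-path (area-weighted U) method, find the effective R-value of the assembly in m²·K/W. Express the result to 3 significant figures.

2.41 m²·K/W

U_eff = 0.912/2.66 + 0.088/1.23 = 0.3429 + 0.07154 = 0.4144
R_eff = 1/U_eff = 2.413 m²·K/W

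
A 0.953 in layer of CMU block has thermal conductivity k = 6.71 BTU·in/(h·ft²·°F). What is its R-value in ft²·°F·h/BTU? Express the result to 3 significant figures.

R = L/k = 0.953/6.71 = 0.142 ft²·°F·h/BTU

0.142 ft²·°F·h/BTU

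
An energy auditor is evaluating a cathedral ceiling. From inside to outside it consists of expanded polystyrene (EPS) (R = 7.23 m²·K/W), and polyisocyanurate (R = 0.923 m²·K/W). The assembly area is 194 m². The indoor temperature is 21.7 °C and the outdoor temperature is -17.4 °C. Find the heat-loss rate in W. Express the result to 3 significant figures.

R_total = 7.23 + 0.923 = 8.153 m²·K/W
Q = A·ΔT/R = 194 × (21.7 − (-17.4)) / 8.153 = 930.4 W

930 W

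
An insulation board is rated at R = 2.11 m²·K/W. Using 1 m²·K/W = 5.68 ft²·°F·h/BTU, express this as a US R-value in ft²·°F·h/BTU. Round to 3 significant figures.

R_US = 2.11 × 5.68 = 11.98

12.0 ft²·°F·h/BTU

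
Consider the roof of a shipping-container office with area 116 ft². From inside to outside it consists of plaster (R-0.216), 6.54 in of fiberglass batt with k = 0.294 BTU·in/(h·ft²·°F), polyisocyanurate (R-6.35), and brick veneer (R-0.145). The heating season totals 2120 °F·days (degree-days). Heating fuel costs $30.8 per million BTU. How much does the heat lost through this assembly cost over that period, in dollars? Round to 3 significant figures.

6.28 dollars

6.54/0.294 = 22.24
R_total = 0.216 + 22.24 + 6.35 + 0.145 = 28.96 ft²·°F·h/BTU
E = A × HDD × 24 / R = 116 × 2120 × 24 / 28.96 = 203800 BTU
Cost = 203800/10⁶ × 30.8 = $6.278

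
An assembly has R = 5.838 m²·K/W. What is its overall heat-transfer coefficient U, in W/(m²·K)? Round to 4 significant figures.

0.1713 W/(m²·K)

U = 1/R = 1/5.838 = 0.17129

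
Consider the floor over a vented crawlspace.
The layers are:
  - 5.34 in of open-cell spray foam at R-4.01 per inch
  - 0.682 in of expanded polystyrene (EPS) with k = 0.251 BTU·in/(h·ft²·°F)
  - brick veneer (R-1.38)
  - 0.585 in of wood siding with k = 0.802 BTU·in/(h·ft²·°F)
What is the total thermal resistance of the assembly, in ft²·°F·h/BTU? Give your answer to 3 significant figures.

5.34 × 4.01 = 21.41
0.682/0.251 = 2.717
0.585/0.802 = 0.7294
R_total = 21.41 + 2.717 + 1.38 + 0.7294 = 26.24 ft²·°F·h/BTU

26.2 ft²·°F·h/BTU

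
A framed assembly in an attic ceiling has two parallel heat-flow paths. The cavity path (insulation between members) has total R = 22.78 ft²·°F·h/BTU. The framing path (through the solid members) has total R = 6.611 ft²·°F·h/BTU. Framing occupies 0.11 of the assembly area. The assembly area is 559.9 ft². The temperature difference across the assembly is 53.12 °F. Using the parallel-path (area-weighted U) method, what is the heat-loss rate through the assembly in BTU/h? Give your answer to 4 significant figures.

1657 BTU/h

U_eff = 0.89/22.78 + 0.11/6.611 = 0.039069 + 0.016639 = 0.055708
R_eff = 1/U_eff = 17.951 ft²·°F·h/BTU
Q = 559.9 × 53.12 / 17.951 = 1656.9 BTU/h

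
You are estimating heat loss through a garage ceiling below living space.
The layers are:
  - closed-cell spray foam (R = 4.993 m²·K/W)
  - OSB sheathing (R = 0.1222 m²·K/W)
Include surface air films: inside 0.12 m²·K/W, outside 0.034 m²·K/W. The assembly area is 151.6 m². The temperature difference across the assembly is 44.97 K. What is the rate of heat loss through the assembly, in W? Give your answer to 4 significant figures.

R_total = 0.12 + 4.993 + 0.1222 + 0.034 = 5.2692 m²·K/W
Q = A·ΔT/R = 151.6 × 44.97 / 5.2692 = 1293.8 W

1294 W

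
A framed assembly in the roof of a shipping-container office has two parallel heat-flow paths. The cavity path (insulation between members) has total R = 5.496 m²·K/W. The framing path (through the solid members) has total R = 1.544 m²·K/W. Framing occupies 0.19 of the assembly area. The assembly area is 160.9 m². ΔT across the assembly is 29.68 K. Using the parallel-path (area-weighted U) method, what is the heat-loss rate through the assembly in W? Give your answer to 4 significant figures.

1291 W

U_eff = 0.81/5.496 + 0.19/1.544 = 0.14738 + 0.12306 = 0.27044
R_eff = 1/U_eff = 3.6977 m²·K/W
Q = 160.9 × 29.68 / 3.6977 = 1291.5 W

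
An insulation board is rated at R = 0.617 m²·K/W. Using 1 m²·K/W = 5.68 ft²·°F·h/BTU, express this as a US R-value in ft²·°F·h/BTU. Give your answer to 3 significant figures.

R_US = 0.617 × 5.68 = 3.505

3.50 ft²·°F·h/BTU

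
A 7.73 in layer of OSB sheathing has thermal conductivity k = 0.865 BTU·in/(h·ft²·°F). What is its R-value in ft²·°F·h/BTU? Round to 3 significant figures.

8.94 ft²·°F·h/BTU

R = L/k = 7.73/0.865 = 8.936 ft²·°F·h/BTU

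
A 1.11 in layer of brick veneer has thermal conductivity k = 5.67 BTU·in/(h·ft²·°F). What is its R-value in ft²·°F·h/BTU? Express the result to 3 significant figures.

0.196 ft²·°F·h/BTU

R = L/k = 1.11/5.67 = 0.1958 ft²·°F·h/BTU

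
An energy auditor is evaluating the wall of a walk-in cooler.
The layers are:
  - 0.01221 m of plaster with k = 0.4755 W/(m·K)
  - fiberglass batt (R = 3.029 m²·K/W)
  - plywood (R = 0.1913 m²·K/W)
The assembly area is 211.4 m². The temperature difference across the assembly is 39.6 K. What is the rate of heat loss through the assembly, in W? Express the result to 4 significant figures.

0.01221/0.4755 = 0.025678
R_total = 0.025678 + 3.029 + 0.1913 = 3.246 m²·K/W
Q = A·ΔT/R = 211.4 × 39.6 / 3.246 = 2579 W

2579 W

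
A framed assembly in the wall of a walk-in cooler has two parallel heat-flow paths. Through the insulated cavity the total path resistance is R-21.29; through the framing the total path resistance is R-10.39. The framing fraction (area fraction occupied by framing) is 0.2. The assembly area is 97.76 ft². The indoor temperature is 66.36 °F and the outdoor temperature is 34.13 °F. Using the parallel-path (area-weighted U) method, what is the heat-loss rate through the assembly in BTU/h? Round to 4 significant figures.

179.0 BTU/h

U_eff = 0.8/21.29 + 0.2/10.39 = 0.037576 + 0.019249 = 0.056826
R_eff = 1/U_eff = 17.598 ft²·°F·h/BTU
Q = 97.76 × (66.36 − 34.13) / 17.598 = 179.05 BTU/h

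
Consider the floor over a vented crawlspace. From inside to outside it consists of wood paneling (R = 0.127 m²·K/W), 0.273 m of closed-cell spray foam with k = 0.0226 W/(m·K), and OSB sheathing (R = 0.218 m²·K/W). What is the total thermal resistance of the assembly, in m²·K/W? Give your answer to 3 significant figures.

12.4 m²·K/W

0.273/0.0226 = 12.08
R_total = 0.127 + 12.08 + 0.218 = 12.42 m²·K/W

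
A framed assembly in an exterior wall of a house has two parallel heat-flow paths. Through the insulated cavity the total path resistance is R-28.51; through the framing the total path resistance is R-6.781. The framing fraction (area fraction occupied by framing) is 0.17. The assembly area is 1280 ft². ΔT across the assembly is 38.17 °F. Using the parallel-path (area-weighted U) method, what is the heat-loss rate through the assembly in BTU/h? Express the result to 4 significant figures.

2647 BTU/h

U_eff = 0.83/28.51 + 0.17/6.781 = 0.029113 + 0.02507 = 0.054183
R_eff = 1/U_eff = 18.456 ft²·°F·h/BTU
Q = 1280 × 38.17 / 18.456 = 2647.2 BTU/h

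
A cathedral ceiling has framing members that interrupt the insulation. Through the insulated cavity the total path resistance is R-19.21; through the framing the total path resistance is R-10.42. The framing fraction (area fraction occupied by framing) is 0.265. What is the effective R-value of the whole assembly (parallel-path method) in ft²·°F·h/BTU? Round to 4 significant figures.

15.70 ft²·°F·h/BTU

U_eff = 0.735/19.21 + 0.265/10.42 = 0.038261 + 0.025432 = 0.063693
R_eff = 1/U_eff = 15.7 ft²·°F·h/BTU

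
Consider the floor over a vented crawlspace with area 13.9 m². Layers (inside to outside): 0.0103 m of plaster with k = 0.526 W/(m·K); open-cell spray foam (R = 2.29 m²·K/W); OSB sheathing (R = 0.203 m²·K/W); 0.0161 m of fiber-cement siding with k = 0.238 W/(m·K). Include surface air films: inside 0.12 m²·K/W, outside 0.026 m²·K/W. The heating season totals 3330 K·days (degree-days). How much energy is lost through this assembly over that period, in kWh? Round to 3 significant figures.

407 kWh

0.0103/0.526 = 0.01958
0.0161/0.238 = 0.06765
R_total = 0.12 + 0.01958 + 2.29 + 0.203 + 0.06765 + 0.026 = 2.726 m²·K/W
E = A × HDD × 24 / R / 1000 = 13.9 × 3330 × 24 / 2.726 / 1000 = 407.5 kWh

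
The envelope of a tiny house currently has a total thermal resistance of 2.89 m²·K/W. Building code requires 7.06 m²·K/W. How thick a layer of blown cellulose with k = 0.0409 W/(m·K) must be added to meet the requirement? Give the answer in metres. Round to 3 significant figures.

ΔR = 7.06 − 2.89 = 4.17 m²·K/W
L = ΔR × k = 4.17 × 0.0409 = 0.1706 m

0.171 m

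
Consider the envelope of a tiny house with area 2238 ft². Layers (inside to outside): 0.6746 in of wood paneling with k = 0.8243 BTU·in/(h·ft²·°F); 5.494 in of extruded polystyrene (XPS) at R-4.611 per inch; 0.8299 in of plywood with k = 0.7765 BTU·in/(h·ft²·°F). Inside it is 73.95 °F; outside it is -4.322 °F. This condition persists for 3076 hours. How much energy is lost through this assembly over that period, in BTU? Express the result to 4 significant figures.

19800000 BTU

0.6746/0.8243 = 0.81839
5.494 × 4.611 = 25.333
0.8299/0.7765 = 1.0688
R_total = 0.81839 + 25.333 + 1.0688 = 27.22 ft²·°F·h/BTU
Q = 2238 × (73.95 − (-4.322)) / 27.22 = 6435.4 BTU/h
E = 6435.4 × 3076 = 19795000 BTU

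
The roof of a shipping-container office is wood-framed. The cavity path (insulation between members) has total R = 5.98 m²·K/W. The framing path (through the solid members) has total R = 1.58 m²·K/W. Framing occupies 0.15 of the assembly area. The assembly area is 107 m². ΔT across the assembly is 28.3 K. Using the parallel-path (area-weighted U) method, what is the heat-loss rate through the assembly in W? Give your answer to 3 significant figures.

718 W

U_eff = 0.85/5.98 + 0.15/1.58 = 0.1421 + 0.09494 = 0.2371
R_eff = 1/U_eff = 4.218 m²·K/W
Q = 107 × 28.3 / 4.218 = 717.9 W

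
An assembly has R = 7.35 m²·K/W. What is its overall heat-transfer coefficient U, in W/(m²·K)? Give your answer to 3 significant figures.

0.136 W/(m²·K)

U = 1/R = 1/7.35 = 0.1361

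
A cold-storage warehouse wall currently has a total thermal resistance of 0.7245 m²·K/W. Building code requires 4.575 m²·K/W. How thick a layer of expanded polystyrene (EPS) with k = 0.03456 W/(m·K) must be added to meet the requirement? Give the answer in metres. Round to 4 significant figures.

0.1331 m

ΔR = 4.575 − 0.7245 = 3.8505 m²·K/W
L = ΔR × k = 3.8505 × 0.03456 = 0.13307 m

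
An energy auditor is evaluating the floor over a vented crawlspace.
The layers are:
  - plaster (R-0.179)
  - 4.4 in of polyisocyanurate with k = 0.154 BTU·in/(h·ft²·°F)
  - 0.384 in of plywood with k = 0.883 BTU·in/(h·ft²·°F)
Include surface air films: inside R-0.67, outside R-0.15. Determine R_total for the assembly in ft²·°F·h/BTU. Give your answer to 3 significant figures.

30.0 ft²·°F·h/BTU

4.4/0.154 = 28.57
0.384/0.883 = 0.4349
R_total = 0.67 + 0.179 + 28.57 + 0.4349 + 0.15 = 30.01 ft²·°F·h/BTU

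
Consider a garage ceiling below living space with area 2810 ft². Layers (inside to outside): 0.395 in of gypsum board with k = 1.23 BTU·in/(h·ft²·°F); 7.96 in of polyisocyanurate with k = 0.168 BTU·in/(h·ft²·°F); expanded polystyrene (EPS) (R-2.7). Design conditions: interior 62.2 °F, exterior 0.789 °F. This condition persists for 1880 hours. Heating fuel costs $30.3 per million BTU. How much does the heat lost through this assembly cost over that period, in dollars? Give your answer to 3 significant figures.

195 dollars

0.395/1.23 = 0.3211
7.96/0.168 = 47.38
R_total = 0.3211 + 47.38 + 2.7 = 50.4 ft²·°F·h/BTU
Q = 2810 × (62.2 − 0.789) / 50.4 = 3424 BTU/h
E = 3424 × 1880 = 6437000 BTU
Cost = 6437000/10⁶ × 30.3 = $195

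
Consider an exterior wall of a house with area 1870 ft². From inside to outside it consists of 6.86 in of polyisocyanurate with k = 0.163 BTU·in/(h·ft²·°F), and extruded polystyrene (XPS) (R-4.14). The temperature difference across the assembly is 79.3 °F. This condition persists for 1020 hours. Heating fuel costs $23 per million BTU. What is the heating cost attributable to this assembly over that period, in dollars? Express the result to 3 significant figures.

6.86/0.163 = 42.09
R_total = 42.09 + 4.14 = 46.23 ft²·°F·h/BTU
Q = 1870 × 79.3 / 46.23 = 3208 BTU/h
E = 3208 × 1020 = 3272000 BTU
Cost = 3272000/10⁶ × 23 = $75.26

75.3 dollars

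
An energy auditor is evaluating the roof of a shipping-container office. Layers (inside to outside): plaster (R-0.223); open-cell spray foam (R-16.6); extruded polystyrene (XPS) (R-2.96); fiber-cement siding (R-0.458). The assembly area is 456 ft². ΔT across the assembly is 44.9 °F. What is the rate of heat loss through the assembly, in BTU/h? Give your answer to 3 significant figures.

R_total = 0.223 + 16.6 + 2.96 + 0.458 = 20.24 ft²·°F·h/BTU
Q = A·ΔT/R = 456 × 44.9 / 20.24 = 1012 BTU/h

1010 BTU/h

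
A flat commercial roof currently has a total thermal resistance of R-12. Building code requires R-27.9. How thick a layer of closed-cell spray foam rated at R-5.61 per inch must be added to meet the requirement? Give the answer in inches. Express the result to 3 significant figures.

2.83 in

ΔR = 27.9 − 12 = 15.9 ft²·°F·h/BTU
L = ΔR / (R/in) = 15.9/5.61 = 2.834 in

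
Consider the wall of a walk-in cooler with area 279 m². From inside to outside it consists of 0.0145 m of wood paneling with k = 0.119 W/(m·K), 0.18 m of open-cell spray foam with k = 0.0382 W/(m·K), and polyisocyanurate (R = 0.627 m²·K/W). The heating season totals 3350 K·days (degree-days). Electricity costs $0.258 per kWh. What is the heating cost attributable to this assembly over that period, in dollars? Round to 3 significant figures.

1060 dollars

0.0145/0.119 = 0.1218
0.18/0.0382 = 4.712
R_total = 0.1218 + 4.712 + 0.627 = 5.461 m²·K/W
E = A × HDD × 24 / R / 1000 = 279 × 3350 × 24 / 5.461 / 1000 = 4108 kWh
Cost = 4108 × 0.258 = $1060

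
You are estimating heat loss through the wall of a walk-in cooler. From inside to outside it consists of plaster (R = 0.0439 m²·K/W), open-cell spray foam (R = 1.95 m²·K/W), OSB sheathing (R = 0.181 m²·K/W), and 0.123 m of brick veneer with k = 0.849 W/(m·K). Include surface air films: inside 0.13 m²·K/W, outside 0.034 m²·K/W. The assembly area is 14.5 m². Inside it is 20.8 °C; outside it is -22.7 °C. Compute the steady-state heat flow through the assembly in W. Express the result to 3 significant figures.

0.123/0.849 = 0.1449
R_total = 0.13 + 0.0439 + 1.95 + 0.181 + 0.1449 + 0.034 = 2.484 m²·K/W
Q = A·ΔT/R = 14.5 × (20.8 − (-22.7)) / 2.484 = 253.9 W

254 W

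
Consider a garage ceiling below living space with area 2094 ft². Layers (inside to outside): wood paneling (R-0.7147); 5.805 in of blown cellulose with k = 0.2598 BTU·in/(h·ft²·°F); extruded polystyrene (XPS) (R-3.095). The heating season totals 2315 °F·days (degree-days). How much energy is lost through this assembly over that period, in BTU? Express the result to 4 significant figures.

4448000 BTU

5.805/0.2598 = 22.344
R_total = 0.7147 + 22.344 + 3.095 = 26.154 ft²·°F·h/BTU
E = A × HDD × 24 / R = 2094 × 2315 × 24 / 26.154 = 4448400 BTU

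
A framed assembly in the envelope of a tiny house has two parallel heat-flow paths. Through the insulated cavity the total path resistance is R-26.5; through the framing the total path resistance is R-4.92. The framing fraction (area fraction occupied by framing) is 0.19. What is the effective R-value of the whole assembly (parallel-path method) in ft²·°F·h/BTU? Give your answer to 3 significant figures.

14.5 ft²·°F·h/BTU

U_eff = 0.81/26.5 + 0.19/4.92 = 0.03057 + 0.03862 = 0.06918
R_eff = 1/U_eff = 14.45 ft²·°F·h/BTU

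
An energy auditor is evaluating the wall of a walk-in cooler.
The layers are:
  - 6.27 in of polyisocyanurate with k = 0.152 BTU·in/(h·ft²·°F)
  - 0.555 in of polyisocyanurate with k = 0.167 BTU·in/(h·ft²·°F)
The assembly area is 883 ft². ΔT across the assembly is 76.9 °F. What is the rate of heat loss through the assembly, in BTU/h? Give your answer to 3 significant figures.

6.27/0.152 = 41.25
0.555/0.167 = 3.323
R_total = 41.25 + 3.323 = 44.57 ft²·°F·h/BTU
Q = A·ΔT/R = 883 × 76.9 / 44.57 = 1523 BTU/h

1520 BTU/h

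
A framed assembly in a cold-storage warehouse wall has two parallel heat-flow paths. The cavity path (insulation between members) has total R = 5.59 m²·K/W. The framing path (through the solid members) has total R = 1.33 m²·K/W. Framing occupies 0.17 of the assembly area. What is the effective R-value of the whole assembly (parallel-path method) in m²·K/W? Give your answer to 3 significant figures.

3.62 m²·K/W

U_eff = 0.83/5.59 + 0.17/1.33 = 0.1485 + 0.1278 = 0.2763
R_eff = 1/U_eff = 3.619 m²·K/W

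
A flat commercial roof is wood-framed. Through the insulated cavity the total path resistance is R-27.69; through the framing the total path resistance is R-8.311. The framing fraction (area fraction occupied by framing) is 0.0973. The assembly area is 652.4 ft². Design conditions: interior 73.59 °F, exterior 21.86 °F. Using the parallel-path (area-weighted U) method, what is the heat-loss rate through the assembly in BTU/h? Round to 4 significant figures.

1495 BTU/h

U_eff = 0.9027/27.69 + 0.0973/8.311 = 0.0326 + 0.011707 = 0.044308
R_eff = 1/U_eff = 22.569 ft²·°F·h/BTU
Q = 652.4 × (73.59 − 21.86) / 22.569 = 1495.3 BTU/h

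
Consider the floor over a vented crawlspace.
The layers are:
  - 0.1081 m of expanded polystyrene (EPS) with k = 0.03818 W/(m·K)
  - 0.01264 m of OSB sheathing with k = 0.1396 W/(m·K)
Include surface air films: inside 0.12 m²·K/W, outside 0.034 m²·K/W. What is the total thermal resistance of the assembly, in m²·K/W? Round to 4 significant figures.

3.076 m²·K/W

0.1081/0.03818 = 2.8313
0.01264/0.1396 = 0.090544
R_total = 0.12 + 2.8313 + 0.090544 + 0.034 = 3.0759 m²·K/W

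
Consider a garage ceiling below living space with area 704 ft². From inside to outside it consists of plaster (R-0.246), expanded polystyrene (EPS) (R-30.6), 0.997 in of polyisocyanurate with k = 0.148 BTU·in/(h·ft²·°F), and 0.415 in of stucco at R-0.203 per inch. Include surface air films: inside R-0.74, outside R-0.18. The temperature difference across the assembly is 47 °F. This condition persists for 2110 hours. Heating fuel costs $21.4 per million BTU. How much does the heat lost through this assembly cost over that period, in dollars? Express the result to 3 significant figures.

38.7 dollars

0.997/0.148 = 6.736
0.415 × 0.203 = 0.08425
R_total = 0.74 + 0.246 + 30.6 + 6.736 + 0.08425 + 0.18 = 38.59 ft²·°F·h/BTU
Q = 704 × 47 / 38.59 = 857.5 BTU/h
E = 857.5 × 2110 = 1809000 BTU
Cost = 1809000/10⁶ × 21.4 = $38.72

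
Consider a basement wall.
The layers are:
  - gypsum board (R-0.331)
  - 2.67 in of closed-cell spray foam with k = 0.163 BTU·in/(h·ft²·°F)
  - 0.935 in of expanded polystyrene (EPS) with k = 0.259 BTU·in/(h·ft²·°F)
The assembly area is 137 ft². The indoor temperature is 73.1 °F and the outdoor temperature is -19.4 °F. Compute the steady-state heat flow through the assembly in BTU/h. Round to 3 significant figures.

2.67/0.163 = 16.38
0.935/0.259 = 3.61
R_total = 0.331 + 16.38 + 3.61 = 20.32 ft²·°F·h/BTU
Q = A·ΔT/R = 137 × (73.1 − (-19.4)) / 20.32 = 623.6 BTU/h

624 BTU/h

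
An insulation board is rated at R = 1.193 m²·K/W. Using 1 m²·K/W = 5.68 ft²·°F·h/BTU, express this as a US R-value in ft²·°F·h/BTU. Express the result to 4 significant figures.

R_US = 1.193 × 5.68 = 6.7762

6.776 ft²·°F·h/BTU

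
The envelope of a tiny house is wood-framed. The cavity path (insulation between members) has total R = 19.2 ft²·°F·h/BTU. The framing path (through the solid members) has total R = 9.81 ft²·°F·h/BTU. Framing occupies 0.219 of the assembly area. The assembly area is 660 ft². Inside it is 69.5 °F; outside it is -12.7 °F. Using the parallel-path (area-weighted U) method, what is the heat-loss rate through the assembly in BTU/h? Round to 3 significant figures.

U_eff = 0.781/19.2 + 0.219/9.81 = 0.04068 + 0.02232 = 0.063
R_eff = 1/U_eff = 15.87 ft²·°F·h/BTU
Q = 660 × (69.5 − (-12.7)) / 15.87 = 3418 BTU/h

3420 BTU/h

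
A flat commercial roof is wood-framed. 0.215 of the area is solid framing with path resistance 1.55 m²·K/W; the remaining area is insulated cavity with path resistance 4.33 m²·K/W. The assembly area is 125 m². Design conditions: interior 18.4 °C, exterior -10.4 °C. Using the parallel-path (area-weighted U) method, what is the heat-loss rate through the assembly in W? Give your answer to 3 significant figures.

U_eff = 0.785/4.33 + 0.215/1.55 = 0.1813 + 0.1387 = 0.32
R_eff = 1/U_eff = 3.125 m²·K/W
Q = 125 × (18.4 − (-10.4)) / 3.125 = 1152 W

1150 W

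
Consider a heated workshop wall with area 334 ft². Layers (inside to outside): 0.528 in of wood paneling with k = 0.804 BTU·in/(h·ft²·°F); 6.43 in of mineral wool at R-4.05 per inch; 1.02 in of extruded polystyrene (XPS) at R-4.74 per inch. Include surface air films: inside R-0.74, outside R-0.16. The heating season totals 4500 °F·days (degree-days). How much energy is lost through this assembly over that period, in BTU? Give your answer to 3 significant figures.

0.528/0.804 = 0.6567
6.43 × 4.05 = 26.04
1.02 × 4.74 = 4.835
R_total = 0.74 + 0.6567 + 26.04 + 4.835 + 0.16 = 32.43 ft²·°F·h/BTU
E = A × HDD × 24 / R = 334 × 4500 × 24 / 32.43 = 1112000 BTU

1110000 BTU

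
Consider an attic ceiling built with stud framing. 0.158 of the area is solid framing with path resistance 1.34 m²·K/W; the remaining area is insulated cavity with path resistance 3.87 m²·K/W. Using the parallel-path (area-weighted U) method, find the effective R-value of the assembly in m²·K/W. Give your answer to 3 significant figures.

2.98 m²·K/W

U_eff = 0.842/3.87 + 0.158/1.34 = 0.2176 + 0.1179 = 0.3355
R_eff = 1/U_eff = 2.981 m²·K/W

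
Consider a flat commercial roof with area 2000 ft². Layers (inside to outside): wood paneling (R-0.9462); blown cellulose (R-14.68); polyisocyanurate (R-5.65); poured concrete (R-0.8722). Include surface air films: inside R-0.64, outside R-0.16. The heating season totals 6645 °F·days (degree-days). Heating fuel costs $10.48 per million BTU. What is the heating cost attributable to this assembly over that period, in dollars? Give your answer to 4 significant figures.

R_total = 0.64 + 0.9462 + 14.68 + 5.65 + 0.8722 + 0.16 = 22.948 ft²·°F·h/BTU
E = A × HDD × 24 / R = 2000 × 6645 × 24 / 22.948 = 13899000 BTU
Cost = 13899000/10⁶ × 10.48 = $145.66

145.7 dollars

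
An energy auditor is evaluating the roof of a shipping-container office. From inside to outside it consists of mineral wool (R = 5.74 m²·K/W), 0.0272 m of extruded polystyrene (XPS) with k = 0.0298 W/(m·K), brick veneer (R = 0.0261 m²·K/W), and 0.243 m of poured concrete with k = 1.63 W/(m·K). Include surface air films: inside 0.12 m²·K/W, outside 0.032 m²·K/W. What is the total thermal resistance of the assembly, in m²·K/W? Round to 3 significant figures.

6.98 m²·K/W

0.0272/0.0298 = 0.9128
0.243/1.63 = 0.1491
R_total = 0.12 + 5.74 + 0.9128 + 0.0261 + 0.1491 + 0.032 = 6.98 m²·K/W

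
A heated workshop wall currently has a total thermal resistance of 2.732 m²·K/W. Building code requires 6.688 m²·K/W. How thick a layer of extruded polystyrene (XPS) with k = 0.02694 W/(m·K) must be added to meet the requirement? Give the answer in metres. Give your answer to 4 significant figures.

ΔR = 6.688 − 2.732 = 3.956 m²·K/W
L = ΔR × k = 3.956 × 0.02694 = 0.10657 m

0.1066 m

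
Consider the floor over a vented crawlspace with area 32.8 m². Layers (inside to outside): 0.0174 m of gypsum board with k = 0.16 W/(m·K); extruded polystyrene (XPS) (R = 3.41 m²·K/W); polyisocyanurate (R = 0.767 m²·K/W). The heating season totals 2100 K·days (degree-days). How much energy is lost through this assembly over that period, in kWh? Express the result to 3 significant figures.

0.0174/0.16 = 0.1087
R_total = 0.1087 + 3.41 + 0.767 = 4.286 m²·K/W
E = A × HDD × 24 / R / 1000 = 32.8 × 2100 × 24 / 4.286 / 1000 = 385.7 kWh

386 kWh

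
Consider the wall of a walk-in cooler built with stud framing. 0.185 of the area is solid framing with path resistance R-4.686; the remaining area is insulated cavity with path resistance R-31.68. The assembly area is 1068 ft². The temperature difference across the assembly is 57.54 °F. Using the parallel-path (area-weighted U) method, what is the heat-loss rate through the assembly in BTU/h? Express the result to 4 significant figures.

4007 BTU/h

U_eff = 0.815/31.68 + 0.185/4.686 = 0.025726 + 0.039479 = 0.065205
R_eff = 1/U_eff = 15.336 ft²·°F·h/BTU
Q = 1068 × 57.54 / 15.336 = 4007 BTU/h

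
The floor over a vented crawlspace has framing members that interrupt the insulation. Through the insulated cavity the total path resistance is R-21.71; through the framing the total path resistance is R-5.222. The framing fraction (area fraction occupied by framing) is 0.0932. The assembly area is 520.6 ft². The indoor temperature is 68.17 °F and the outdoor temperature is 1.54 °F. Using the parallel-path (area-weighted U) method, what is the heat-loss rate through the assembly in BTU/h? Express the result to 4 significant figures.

2068 BTU/h

U_eff = 0.9068/21.71 + 0.0932/5.222 = 0.041769 + 0.017848 = 0.059616
R_eff = 1/U_eff = 16.774 ft²·°F·h/BTU
Q = 520.6 × (68.17 − 1.54) / 16.774 = 2067.9 BTU/h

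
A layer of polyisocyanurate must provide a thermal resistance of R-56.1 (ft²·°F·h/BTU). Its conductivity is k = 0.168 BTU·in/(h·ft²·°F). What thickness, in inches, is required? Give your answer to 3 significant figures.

L = R × k = 56.1 × 0.168 = 9.425 in

9.42 in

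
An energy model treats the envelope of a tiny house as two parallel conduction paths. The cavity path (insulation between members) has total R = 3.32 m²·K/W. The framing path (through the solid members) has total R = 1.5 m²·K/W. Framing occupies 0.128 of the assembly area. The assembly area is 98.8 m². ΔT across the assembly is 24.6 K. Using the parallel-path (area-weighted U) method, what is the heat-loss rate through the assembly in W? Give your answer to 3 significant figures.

U_eff = 0.872/3.32 + 0.128/1.5 = 0.2627 + 0.08533 = 0.348
R_eff = 1/U_eff = 2.874 m²·K/W
Q = 98.8 × 24.6 / 2.874 = 845.8 W

846 W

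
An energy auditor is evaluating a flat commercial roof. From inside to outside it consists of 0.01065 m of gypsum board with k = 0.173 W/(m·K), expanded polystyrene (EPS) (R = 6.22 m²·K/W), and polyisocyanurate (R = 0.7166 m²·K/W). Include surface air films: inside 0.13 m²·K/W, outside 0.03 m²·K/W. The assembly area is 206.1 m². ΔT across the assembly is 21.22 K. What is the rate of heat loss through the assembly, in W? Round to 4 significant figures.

611.0 W

0.01065/0.173 = 0.061561
R_total = 0.13 + 0.061561 + 6.22 + 0.7166 + 0.03 = 7.1582 m²·K/W
Q = A·ΔT/R = 206.1 × 21.22 / 7.1582 = 610.97 W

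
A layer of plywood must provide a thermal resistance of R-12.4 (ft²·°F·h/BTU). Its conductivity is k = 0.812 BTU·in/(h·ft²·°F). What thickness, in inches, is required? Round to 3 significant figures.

10.1 in

L = R × k = 12.4 × 0.812 = 10.07 in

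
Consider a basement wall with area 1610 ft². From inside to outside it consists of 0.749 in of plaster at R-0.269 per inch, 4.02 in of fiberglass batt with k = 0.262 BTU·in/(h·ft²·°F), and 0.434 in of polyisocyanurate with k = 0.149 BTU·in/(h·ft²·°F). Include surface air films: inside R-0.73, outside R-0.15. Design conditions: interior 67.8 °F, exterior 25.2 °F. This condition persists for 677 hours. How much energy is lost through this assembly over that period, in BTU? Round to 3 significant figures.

2400000 BTU

0.749 × 0.269 = 0.2015
4.02/0.262 = 15.34
0.434/0.149 = 2.913
R_total = 0.73 + 0.2015 + 15.34 + 2.913 + 0.15 = 19.34 ft²·°F·h/BTU
Q = 1610 × (67.8 − 25.2) / 19.34 = 3547 BTU/h
E = 3547 × 677 = 2401000 BTU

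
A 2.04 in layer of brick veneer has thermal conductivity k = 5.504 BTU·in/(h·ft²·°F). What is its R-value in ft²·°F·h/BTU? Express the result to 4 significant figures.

R = L/k = 2.04/5.504 = 0.37064 ft²·°F·h/BTU

0.3706 ft²·°F·h/BTU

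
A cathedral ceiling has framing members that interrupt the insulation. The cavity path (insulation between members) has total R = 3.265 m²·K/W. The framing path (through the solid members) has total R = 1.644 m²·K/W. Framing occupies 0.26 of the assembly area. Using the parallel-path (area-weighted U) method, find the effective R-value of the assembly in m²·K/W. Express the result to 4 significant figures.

U_eff = 0.74/3.265 + 0.26/1.644 = 0.22665 + 0.15815 = 0.3848
R_eff = 1/U_eff = 2.5988 m²·K/W

2.599 m²·K/W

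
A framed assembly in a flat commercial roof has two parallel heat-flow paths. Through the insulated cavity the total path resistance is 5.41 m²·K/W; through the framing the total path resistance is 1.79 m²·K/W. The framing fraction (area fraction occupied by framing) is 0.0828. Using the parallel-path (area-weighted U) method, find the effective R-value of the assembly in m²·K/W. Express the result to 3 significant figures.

U_eff = 0.9172/5.41 + 0.0828/1.79 = 0.1695 + 0.04626 = 0.2158
R_eff = 1/U_eff = 4.634 m²·K/W

4.63 m²·K/W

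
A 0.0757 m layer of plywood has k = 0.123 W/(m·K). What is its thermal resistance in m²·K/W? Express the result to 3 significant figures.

0.615 m²·K/W

R = L/k = 0.0757/0.123 = 0.6154 m²·K/W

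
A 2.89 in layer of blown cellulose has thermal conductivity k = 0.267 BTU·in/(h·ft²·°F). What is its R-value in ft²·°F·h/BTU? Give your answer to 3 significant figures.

R = L/k = 2.89/0.267 = 10.82 ft²·°F·h/BTU

10.8 ft²·°F·h/BTU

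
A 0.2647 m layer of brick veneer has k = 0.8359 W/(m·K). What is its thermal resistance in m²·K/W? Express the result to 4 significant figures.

R = L/k = 0.2647/0.8359 = 0.31666 m²·K/W

0.3167 m²·K/W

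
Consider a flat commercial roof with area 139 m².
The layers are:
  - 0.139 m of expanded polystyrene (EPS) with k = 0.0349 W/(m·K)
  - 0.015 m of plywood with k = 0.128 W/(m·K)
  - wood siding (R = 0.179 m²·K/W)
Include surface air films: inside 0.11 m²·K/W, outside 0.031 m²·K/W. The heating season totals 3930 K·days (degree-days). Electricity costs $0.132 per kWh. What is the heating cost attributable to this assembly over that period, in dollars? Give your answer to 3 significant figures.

392 dollars

0.139/0.0349 = 3.983
0.015/0.128 = 0.1172
R_total = 0.11 + 3.983 + 0.1172 + 0.179 + 0.031 = 4.42 m²·K/W
E = A × HDD × 24 / R / 1000 = 139 × 3930 × 24 / 4.42 / 1000 = 2966 kWh
Cost = 2966 × 0.132 = $391.5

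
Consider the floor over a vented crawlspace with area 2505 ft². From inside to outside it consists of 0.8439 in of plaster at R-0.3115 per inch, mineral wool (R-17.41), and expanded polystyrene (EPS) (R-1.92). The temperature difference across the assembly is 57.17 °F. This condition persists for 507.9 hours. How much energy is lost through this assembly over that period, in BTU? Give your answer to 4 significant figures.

3712000 BTU

0.8439 × 0.3115 = 0.26287
R_total = 0.26287 + 17.41 + 1.92 = 19.593 ft²·°F·h/BTU
Q = 2505 × 57.17 / 19.593 = 7309.3 BTU/h
E = 7309.3 × 507.9 = 3712400 BTU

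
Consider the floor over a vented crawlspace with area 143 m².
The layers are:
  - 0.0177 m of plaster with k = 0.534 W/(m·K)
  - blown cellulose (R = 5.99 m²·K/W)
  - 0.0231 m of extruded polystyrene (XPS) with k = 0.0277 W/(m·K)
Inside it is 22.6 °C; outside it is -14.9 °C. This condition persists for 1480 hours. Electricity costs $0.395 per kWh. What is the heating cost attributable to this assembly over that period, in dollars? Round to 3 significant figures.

457 dollars

0.0177/0.534 = 0.03315
0.0231/0.0277 = 0.8339
R_total = 0.03315 + 5.99 + 0.8339 = 6.857 m²·K/W
Q = 143 × (22.6 − (-14.9)) / 6.857 = 782 W
E = 782 W × 1480 h / 1000 = 1157 kWh
Cost = 1157 × 0.395 = $457.2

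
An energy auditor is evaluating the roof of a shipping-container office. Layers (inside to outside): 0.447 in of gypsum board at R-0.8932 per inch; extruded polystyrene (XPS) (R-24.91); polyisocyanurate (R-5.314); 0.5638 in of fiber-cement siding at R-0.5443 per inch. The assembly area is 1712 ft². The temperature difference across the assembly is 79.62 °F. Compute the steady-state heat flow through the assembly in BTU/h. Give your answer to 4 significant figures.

0.447 × 0.8932 = 0.39926
0.5638 × 0.5443 = 0.30688
R_total = 0.39926 + 24.91 + 5.314 + 0.30688 = 30.93 ft²·°F·h/BTU
Q = A·ΔT/R = 1712 × 79.62 / 30.93 = 4407 BTU/h

4407 BTU/h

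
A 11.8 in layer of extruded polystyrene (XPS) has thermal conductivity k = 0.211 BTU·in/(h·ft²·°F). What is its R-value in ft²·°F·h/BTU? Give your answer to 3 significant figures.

55.9 ft²·°F·h/BTU

R = L/k = 11.8/0.211 = 55.92 ft²·°F·h/BTU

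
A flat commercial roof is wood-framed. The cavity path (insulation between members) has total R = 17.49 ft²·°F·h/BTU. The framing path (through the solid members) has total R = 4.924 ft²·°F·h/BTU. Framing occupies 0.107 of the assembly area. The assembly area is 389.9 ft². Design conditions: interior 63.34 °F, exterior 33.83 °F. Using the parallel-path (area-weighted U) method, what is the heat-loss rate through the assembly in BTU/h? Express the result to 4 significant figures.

837.5 BTU/h

U_eff = 0.893/17.49 + 0.107/4.924 = 0.051058 + 0.02173 = 0.072788
R_eff = 1/U_eff = 13.739 ft²·°F·h/BTU
Q = 389.9 × (63.34 − 33.83) / 13.739 = 837.5 BTU/h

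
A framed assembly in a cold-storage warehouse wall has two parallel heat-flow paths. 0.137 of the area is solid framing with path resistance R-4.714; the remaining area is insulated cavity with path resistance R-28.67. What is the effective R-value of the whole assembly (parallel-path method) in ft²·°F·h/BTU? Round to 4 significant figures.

U_eff = 0.863/28.67 + 0.137/4.714 = 0.030101 + 0.029062 = 0.059164
R_eff = 1/U_eff = 16.902 ft²·°F·h/BTU

16.90 ft²·°F·h/BTU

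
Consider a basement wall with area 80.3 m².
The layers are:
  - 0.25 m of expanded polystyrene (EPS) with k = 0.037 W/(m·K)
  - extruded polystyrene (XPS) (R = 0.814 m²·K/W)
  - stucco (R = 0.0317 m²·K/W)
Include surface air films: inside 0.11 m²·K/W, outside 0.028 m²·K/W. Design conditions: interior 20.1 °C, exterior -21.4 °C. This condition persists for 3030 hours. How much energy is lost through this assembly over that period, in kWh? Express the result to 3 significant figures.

1300 kWh

0.25/0.037 = 6.757
R_total = 0.11 + 6.757 + 0.814 + 0.0317 + 0.028 = 7.74 m²·K/W
Q = 80.3 × (20.1 − (-21.4)) / 7.74 = 430.5 W
E = 430.5 W × 3030 h / 1000 = 1304 kWh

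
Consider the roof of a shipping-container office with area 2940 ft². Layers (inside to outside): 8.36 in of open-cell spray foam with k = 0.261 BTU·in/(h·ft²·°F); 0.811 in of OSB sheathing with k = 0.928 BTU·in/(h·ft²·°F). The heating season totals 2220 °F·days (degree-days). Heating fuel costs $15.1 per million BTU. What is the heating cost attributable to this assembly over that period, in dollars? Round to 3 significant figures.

8.36/0.261 = 32.03
0.811/0.928 = 0.8739
R_total = 32.03 + 0.8739 = 32.9 ft²·°F·h/BTU
E = A × HDD × 24 / R = 2940 × 2220 × 24 / 32.9 = 4761000 BTU
Cost = 4761000/10⁶ × 15.1 = $71.88

71.9 dollars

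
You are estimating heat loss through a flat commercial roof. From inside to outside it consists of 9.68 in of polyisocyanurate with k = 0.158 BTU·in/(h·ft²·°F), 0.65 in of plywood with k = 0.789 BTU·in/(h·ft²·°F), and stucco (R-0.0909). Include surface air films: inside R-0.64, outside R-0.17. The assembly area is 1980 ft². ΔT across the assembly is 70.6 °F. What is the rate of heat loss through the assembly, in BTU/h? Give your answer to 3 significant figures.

9.68/0.158 = 61.27
0.65/0.789 = 0.8238
R_total = 0.64 + 61.27 + 0.8238 + 0.0909 + 0.17 = 62.99 ft²·°F·h/BTU
Q = A·ΔT/R = 1980 × 70.6 / 62.99 = 2219 BTU/h

2220 BTU/h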